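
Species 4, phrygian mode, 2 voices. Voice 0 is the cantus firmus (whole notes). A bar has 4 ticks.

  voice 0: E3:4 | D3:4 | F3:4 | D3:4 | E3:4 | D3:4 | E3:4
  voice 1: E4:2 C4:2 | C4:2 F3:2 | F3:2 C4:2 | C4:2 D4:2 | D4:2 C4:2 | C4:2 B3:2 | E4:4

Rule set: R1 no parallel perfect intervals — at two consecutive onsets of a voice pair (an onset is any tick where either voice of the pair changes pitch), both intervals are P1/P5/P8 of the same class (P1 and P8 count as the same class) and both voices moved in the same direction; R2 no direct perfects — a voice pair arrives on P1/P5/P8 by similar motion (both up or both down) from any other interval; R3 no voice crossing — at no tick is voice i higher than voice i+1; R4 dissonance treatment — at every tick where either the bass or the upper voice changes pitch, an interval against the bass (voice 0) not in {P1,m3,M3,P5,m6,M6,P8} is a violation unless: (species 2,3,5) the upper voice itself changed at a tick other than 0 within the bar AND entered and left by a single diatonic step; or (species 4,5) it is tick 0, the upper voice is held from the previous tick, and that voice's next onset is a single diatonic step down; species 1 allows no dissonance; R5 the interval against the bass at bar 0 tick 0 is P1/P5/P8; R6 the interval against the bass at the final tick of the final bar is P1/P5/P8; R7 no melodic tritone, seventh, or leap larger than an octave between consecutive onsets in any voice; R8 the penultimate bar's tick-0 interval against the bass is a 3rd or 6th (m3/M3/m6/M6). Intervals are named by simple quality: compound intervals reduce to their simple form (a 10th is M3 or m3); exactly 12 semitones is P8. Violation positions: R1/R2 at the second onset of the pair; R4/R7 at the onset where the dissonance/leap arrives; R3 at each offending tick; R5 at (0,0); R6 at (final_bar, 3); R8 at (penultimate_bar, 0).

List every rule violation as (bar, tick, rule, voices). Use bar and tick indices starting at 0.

(1, 0, R4, (0, 1))
(3, 0, R4, (0, 1))
(5, 0, R8, (0, 1))
(6, 0, R2, (0, 1))

bar 0: v0=E3 v1=E4 downbeat P8
bar 1: v0=D3 v1=C4 downbeat m7
bar 2: v0=F3 v1=F3 downbeat P1
bar 3: v0=D3 v1=C4 downbeat m7
bar 4: v0=E3 v1=D4 downbeat m7
bar 5: v0=D3 v1=C4 downbeat m7
bar 6: v0=E3 v1=E4 downbeat P8
  -> R4 @ bar 1 tick 0 v(0, 1): D3/C4 m7 untreated
  -> R4 @ bar 3 tick 0 v(0, 1): D3/C4 m7 untreated
  -> R8 @ bar 5 tick 0 v(0, 1): penult m7 not 3rd/6th
  -> R2 @ bar 6 tick 0 v(0, 1): D3/B3 M6 -> E3/E4 P8 similar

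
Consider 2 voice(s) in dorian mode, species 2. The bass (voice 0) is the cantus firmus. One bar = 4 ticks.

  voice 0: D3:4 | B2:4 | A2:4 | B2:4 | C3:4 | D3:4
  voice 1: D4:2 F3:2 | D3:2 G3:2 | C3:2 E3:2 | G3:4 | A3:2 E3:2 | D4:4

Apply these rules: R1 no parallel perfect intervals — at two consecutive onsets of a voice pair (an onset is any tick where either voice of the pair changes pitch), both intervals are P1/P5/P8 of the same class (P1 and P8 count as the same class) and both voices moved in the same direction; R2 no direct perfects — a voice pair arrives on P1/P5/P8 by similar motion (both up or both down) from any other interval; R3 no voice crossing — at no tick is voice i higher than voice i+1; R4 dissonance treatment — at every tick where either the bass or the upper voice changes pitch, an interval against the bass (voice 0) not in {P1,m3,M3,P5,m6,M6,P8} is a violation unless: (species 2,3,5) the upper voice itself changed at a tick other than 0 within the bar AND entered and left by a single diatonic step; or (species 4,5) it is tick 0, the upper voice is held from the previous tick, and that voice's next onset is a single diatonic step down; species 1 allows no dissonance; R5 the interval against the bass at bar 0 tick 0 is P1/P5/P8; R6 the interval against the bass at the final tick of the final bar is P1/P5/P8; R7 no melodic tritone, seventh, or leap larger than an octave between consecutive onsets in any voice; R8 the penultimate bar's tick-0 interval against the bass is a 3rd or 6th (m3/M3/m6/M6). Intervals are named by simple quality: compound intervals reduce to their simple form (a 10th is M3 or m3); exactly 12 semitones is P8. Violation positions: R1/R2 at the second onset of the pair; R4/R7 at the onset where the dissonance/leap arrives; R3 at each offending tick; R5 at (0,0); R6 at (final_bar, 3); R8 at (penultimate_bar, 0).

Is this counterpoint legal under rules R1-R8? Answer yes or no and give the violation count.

No (2 violations)

bar 0: v0=D3 v1=D4 (P8)
bar 1: v0=B2 v1=D3 (m3)
bar 2: v0=A2 v1=C3 (m3)
bar 3: v0=B2 v1=G3 (m6)
bar 4: v0=C3 v1=A3 (M6)
bar 5: v0=D3 v1=D4 (P8)
  R2 @ bar5.0: C3/E3 M3 -> D3/D4 P8 similar
  R7 @ bar5.0: E3->D4 leap 10st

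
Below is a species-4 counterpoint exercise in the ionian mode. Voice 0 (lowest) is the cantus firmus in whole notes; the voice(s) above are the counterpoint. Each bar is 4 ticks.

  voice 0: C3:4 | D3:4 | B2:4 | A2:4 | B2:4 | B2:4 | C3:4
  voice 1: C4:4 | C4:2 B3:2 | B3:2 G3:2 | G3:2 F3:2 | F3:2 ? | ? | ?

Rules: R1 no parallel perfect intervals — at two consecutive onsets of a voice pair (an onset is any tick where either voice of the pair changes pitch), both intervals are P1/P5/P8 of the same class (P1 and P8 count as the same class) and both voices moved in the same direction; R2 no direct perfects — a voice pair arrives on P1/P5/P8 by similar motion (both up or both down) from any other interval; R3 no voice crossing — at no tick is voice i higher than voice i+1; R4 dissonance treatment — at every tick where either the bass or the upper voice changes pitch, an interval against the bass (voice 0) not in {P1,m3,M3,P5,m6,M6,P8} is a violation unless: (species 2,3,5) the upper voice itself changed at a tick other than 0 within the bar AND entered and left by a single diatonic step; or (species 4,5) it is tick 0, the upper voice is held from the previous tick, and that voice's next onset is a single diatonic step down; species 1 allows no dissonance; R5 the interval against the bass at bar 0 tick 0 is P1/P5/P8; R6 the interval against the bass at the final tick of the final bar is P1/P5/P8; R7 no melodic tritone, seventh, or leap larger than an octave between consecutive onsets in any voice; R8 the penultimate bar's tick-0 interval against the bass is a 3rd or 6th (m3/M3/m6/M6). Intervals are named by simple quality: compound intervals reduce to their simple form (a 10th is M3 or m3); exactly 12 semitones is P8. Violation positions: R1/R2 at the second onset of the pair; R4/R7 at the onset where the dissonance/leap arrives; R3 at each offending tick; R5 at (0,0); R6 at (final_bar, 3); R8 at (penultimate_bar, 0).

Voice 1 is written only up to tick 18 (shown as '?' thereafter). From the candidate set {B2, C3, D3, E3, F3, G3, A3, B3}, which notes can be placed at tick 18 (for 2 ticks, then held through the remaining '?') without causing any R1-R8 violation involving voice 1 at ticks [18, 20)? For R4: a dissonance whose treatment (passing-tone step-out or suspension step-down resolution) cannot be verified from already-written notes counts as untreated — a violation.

{D3, F3, G3}

B2: violates R7
C3: violates R4
D3: legal
E3: violates R4
F3: legal
G3: legal
A3: violates R4
B3: violates R7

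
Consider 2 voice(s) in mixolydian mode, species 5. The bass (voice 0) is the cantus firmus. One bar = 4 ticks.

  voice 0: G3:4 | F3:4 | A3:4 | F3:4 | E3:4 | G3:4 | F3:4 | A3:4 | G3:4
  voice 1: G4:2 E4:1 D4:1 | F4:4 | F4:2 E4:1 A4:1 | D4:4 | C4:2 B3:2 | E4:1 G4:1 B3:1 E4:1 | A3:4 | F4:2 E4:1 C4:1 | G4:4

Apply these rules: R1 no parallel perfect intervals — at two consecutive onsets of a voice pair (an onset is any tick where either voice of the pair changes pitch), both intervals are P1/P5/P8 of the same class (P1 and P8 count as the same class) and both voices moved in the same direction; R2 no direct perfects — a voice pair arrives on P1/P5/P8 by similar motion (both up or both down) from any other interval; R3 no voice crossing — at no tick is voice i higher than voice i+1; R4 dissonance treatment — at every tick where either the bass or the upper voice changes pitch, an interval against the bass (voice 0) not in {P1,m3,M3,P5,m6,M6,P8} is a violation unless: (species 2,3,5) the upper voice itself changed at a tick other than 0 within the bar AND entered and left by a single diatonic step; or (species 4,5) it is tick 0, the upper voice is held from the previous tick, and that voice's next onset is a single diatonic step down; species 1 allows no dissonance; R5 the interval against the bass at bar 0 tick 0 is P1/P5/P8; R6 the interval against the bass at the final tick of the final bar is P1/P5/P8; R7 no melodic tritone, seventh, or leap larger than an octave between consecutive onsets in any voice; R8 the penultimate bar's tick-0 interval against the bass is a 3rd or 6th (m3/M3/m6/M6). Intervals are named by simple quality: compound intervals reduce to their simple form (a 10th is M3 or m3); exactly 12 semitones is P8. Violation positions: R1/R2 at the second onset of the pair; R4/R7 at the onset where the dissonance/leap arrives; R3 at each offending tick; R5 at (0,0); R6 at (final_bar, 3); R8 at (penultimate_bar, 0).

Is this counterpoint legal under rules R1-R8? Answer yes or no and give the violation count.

bar 0: v0=G3 v1=G4 (P8)
bar 1: v0=F3 v1=F4 (P8)
bar 2: v0=A3 v1=F4 (m6)
bar 3: v0=F3 v1=D4 (M6)
bar 4: v0=E3 v1=C4 (m6)
bar 5: v0=G3 v1=E4 (M6)
bar 6: v0=F3 v1=A3 (M3)
bar 7: v0=A3 v1=F4 (m6)
bar 8: v0=G3 v1=G4 (P8)

Yes (0 violations)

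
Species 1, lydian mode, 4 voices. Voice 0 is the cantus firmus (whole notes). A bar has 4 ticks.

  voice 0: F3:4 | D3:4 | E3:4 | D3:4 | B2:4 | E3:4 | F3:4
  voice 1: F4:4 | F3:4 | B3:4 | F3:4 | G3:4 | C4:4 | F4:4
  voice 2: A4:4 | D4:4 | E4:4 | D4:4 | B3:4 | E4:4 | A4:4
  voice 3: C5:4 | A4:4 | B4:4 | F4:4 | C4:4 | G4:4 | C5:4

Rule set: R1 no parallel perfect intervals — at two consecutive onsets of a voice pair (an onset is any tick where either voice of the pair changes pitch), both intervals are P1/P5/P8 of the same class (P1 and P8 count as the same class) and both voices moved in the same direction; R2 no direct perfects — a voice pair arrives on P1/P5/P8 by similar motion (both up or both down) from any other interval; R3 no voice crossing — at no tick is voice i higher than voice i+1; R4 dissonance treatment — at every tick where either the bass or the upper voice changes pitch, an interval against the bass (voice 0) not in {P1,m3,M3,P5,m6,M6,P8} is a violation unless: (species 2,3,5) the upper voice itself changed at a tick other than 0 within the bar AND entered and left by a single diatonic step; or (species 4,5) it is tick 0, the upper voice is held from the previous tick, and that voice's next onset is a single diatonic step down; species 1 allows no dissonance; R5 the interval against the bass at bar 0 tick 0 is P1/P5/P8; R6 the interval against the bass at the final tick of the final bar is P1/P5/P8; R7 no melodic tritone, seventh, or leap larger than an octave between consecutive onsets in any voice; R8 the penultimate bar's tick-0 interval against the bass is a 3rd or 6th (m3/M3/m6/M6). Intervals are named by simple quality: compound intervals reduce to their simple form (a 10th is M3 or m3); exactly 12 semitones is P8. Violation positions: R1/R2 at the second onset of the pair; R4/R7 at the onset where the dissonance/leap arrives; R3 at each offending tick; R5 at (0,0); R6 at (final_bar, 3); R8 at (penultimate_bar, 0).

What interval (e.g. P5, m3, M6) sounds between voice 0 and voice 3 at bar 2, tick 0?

P5

voice 0=E3 voice 3=B4 -> P5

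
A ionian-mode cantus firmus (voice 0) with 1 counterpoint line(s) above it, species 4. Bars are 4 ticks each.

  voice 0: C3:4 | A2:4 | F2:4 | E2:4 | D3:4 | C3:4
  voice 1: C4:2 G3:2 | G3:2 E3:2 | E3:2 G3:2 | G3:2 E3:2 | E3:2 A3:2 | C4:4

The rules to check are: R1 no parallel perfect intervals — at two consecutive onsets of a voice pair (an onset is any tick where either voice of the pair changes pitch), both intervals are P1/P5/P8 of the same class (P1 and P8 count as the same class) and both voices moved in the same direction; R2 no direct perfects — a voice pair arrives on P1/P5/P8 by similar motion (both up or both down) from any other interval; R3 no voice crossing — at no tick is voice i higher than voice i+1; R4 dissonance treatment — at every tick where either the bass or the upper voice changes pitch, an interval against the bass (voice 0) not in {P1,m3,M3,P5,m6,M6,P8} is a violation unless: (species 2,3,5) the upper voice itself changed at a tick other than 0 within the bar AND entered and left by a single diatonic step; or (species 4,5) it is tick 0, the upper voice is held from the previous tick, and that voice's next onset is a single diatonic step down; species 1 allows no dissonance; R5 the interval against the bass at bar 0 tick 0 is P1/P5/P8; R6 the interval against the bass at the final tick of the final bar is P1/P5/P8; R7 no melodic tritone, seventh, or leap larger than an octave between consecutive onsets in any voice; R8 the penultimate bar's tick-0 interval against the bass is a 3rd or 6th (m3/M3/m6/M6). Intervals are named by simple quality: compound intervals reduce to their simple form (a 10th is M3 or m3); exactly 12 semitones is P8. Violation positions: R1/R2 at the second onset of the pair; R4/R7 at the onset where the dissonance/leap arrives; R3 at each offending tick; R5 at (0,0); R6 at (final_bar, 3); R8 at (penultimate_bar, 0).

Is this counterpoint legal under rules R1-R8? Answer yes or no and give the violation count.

bar 0: v0=C3 v1=C4 (P8)
bar 1: v0=A2 v1=G3 (m7)
bar 2: v0=F2 v1=E3 (M7)
bar 3: v0=E2 v1=G3 (m3)
bar 4: v0=D3 v1=E3 (M2)
bar 5: v0=C3 v1=C4 (P8)
  R4 @ bar1.0: A2/G3 m7 untreated
  R4 @ bar2.0: F2/E3 M7 untreated
  R4 @ bar2.2: F2/G3 M2 untreated
  R4 @ bar4.0: D3/E3 M2 untreated
  R7 @ bar4.0: E2->D3 leap 10st
  R8 @ bar4.0: penult M2 not 3rd/6th

No (6 violations)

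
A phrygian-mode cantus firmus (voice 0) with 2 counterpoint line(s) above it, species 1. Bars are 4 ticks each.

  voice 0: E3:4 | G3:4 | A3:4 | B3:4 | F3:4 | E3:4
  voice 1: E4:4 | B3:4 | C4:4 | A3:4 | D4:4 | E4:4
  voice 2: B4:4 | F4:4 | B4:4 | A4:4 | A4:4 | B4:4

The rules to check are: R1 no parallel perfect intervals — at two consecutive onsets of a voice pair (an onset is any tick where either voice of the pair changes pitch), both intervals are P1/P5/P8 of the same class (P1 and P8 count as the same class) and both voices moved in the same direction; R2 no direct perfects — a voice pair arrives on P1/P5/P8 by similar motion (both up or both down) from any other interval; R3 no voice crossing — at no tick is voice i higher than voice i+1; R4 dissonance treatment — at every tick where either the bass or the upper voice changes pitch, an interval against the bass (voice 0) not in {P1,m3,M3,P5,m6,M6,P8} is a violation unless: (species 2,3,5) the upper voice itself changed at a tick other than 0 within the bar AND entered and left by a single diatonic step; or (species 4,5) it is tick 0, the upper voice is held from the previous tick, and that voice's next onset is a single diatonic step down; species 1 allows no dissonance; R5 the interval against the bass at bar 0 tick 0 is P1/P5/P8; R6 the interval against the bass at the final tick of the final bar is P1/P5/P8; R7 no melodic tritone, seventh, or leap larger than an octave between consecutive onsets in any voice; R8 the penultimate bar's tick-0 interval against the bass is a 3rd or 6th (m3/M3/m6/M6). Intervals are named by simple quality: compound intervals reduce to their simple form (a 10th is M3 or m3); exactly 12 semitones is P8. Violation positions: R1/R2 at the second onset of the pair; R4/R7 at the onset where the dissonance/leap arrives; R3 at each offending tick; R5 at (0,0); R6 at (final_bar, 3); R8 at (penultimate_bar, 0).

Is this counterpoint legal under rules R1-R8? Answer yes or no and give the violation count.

bar 0: v0=E3 v1=E4 v2=B4 (P5)
bar 1: v0=G3 v1=B3 v2=F4 (m7)
bar 2: v0=A3 v1=C4 v2=B4 (M2)
bar 3: v0=B3 v1=A3 v2=A4 (m7)
bar 4: v0=F3 v1=D4 v2=A4 (M3)
bar 5: v0=E3 v1=E4 v2=B4 (P5)
  R4 @ bar1.0: G3/F4 m7 untreated
  R7 @ bar1.0: B4->F4 leap 6st
  R4 @ bar2.0: A3/B4 M2 untreated
  R7 @ bar2.0: F4->B4 leap 6st
  R2 @ bar3.0: C4/B4 M7 -> A3/A4 P8 similar
  R3 @ bar3.0: B3 above A3
  R4 @ bar3.0: B3/A3 M2 untreated
  R4 @ bar3.0: B3/A4 m7 untreated
  R3 @ bar3.1: B3 above A3
  R3 @ bar3.2: B3 above A3
  R3 @ bar3.3: B3 above A3
  R7 @ bar4.0: B3->F3 leap 6st
  R1 @ bar5.0: D4/A4 P5 -> E4/B4 P5 similar

No (13 violations)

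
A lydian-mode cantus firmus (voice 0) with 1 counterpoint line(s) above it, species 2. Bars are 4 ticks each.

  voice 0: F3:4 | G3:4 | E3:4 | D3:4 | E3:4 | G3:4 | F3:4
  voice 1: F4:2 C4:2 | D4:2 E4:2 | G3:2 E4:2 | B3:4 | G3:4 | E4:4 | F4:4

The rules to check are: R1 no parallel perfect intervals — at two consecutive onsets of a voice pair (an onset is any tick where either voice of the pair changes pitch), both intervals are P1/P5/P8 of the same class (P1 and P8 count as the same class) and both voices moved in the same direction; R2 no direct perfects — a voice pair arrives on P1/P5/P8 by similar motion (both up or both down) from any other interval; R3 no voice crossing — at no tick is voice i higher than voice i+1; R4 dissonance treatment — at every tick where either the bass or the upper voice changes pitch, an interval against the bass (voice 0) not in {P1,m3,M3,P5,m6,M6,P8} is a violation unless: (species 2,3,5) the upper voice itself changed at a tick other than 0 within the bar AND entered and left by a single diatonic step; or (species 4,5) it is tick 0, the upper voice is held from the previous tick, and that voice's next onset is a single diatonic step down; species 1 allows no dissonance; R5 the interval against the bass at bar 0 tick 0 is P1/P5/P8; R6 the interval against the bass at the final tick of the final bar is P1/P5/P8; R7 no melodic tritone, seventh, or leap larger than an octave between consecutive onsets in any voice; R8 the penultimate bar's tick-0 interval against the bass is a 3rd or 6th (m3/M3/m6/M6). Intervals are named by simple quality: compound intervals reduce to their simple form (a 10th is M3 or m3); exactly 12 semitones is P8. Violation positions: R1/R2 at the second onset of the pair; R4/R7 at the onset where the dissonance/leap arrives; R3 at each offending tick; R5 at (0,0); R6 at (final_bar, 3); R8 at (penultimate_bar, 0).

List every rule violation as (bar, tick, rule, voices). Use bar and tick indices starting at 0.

bar 0: v0=F3 v1=F4 downbeat P8
bar 1: v0=G3 v1=D4 downbeat P5
bar 2: v0=E3 v1=G3 downbeat m3
bar 3: v0=D3 v1=B3 downbeat M6
bar 4: v0=E3 v1=G3 downbeat m3
bar 5: v0=G3 v1=E4 downbeat M6
bar 6: v0=F3 v1=F4 downbeat P8
  -> R1 @ bar 1 tick 0 v(0, 1): F3/C4 P5 -> G3/D4 P5 similar

(1, 0, R1, (0, 1))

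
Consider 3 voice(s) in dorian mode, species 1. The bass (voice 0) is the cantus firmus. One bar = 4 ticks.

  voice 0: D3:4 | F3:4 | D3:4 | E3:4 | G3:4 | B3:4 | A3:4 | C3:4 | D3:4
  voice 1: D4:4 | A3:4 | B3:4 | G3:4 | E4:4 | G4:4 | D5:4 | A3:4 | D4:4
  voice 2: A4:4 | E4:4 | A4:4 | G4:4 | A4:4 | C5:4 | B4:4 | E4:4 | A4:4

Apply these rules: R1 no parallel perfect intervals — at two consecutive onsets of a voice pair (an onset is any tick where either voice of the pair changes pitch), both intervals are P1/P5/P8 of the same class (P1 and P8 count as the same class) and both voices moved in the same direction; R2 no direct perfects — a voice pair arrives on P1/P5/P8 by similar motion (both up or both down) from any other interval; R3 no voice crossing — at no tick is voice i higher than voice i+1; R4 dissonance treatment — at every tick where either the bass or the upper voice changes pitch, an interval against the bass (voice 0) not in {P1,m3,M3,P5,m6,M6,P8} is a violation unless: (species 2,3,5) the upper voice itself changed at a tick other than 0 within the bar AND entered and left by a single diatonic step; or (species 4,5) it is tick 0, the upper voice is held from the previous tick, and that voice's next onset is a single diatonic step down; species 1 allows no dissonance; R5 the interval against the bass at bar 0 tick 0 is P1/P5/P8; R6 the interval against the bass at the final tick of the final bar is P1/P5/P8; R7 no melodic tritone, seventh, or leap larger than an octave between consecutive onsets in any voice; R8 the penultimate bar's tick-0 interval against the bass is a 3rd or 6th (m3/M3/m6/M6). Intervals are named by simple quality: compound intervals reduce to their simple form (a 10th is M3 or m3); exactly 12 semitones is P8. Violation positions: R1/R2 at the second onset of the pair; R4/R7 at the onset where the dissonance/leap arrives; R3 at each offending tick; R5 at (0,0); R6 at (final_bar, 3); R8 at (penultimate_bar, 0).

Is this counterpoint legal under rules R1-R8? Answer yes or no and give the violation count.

bar 0: v0=D3 v1=D4 v2=A4 (P5)
bar 1: v0=F3 v1=A3 v2=E4 (M7)
bar 2: v0=D3 v1=B3 v2=A4 (P5)
bar 3: v0=E3 v1=G3 v2=G4 (m3)
bar 4: v0=G3 v1=E4 v2=A4 (M2)
bar 5: v0=B3 v1=G4 v2=C5 (m2)
bar 6: v0=A3 v1=D5 v2=B4 (M2)
bar 7: v0=C3 v1=A3 v2=E4 (M3)
bar 8: v0=D3 v1=D4 v2=A4 (P5)
  R1 @ bar1.0: D4/A4 P5 -> A3/E4 P5 similar
  R4 @ bar1.0: F3/E4 M7 untreated
  R2 @ bar3.0: B3/A4 m7 -> G3/G4 P8 similar
  R4 @ bar4.0: G3/A4 M2 untreated
  R4 @ bar5.0: B3/C5 m2 untreated
  R3 @ bar6.0: D5 above B4
  R4 @ bar6.0: A3/D5 P4 untreated
  R4 @ bar6.0: A3/B4 M2 untreated
  R3 @ bar6.1: D5 above B4
  R3 @ bar6.2: D5 above B4
  R3 @ bar6.3: D5 above B4
  R2 @ bar7.0: D5/B4 m3 -> A3/E4 P5 similar
  R7 @ bar7.0: D5->A3 leap 17st
  R1 @ bar8.0: A3/E4 P5 -> D4/A4 P5 similar
  R2 @ bar8.0: C3/A3 M6 -> D3/D4 P8 similar
  R2 @ bar8.0: C3/E4 M3 -> D3/A4 P5 similar

No (16 violations)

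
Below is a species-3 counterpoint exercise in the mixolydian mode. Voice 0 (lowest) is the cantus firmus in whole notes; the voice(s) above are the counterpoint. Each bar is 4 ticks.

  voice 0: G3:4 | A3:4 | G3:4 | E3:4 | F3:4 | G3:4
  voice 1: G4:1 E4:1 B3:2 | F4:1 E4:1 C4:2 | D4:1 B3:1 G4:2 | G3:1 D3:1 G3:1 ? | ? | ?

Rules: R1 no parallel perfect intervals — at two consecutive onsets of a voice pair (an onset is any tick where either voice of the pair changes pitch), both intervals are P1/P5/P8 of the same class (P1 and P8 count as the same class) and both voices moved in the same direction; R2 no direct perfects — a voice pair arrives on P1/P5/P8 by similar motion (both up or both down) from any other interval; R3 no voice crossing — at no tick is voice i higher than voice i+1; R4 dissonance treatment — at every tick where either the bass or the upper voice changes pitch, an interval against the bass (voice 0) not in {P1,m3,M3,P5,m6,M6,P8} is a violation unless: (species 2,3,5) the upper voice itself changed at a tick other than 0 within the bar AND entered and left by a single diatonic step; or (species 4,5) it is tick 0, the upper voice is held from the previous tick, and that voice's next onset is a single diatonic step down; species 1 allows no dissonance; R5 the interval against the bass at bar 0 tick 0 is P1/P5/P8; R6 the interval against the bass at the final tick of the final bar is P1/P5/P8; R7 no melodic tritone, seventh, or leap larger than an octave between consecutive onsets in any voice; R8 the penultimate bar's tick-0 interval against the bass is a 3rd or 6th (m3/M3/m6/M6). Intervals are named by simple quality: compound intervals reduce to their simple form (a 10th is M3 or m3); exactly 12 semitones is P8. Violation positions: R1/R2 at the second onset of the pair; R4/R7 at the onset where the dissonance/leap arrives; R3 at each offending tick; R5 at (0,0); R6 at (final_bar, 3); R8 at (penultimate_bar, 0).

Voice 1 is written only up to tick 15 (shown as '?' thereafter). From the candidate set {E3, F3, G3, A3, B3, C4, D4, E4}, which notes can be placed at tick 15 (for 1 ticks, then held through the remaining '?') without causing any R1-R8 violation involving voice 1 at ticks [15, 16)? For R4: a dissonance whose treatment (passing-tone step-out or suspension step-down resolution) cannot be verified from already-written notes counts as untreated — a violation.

{B3, C4, E3, E4, G3}

E3: legal
F3: violates R4
G3: legal
A3: violates R4
B3: legal
C4: legal
D4: violates R4
E4: legal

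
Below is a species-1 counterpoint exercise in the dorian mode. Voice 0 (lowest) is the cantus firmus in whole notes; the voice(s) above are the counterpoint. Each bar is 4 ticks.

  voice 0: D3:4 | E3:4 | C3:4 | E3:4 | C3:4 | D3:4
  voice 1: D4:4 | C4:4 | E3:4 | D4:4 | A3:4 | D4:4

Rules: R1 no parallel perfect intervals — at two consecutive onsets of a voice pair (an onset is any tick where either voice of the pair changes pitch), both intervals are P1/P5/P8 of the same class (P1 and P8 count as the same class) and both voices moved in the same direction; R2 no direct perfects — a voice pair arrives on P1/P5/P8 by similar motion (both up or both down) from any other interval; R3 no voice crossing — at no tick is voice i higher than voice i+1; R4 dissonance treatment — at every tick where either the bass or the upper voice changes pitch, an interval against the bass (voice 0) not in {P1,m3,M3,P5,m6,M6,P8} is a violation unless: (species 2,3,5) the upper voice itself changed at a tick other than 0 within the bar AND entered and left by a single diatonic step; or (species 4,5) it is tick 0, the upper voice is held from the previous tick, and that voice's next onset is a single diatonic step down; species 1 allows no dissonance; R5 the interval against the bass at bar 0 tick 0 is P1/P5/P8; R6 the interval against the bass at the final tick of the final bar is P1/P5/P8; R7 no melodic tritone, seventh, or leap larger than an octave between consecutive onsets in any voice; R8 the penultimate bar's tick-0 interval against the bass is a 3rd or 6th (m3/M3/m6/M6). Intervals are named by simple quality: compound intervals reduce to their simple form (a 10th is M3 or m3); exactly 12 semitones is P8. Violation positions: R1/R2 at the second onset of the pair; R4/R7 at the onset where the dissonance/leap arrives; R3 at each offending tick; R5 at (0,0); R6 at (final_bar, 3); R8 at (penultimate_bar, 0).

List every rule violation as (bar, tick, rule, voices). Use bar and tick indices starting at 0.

bar 0: v0=D3 v1=D4 downbeat P8
bar 1: v0=E3 v1=C4 downbeat m6
bar 2: v0=C3 v1=E3 downbeat M3
bar 3: v0=E3 v1=D4 downbeat m7
bar 4: v0=C3 v1=A3 downbeat M6
bar 5: v0=D3 v1=D4 downbeat P8
  -> R4 @ bar 3 tick 0 v(0, 1): E3/D4 m7 untreated
  -> R7 @ bar 3 tick 0 v(1,): E3->D4 leap 10st
  -> R2 @ bar 5 tick 0 v(0, 1): C3/A3 M6 -> D3/D4 P8 similar

(3, 0, R4, (0, 1))
(3, 0, R7, (1,))
(5, 0, R2, (0, 1))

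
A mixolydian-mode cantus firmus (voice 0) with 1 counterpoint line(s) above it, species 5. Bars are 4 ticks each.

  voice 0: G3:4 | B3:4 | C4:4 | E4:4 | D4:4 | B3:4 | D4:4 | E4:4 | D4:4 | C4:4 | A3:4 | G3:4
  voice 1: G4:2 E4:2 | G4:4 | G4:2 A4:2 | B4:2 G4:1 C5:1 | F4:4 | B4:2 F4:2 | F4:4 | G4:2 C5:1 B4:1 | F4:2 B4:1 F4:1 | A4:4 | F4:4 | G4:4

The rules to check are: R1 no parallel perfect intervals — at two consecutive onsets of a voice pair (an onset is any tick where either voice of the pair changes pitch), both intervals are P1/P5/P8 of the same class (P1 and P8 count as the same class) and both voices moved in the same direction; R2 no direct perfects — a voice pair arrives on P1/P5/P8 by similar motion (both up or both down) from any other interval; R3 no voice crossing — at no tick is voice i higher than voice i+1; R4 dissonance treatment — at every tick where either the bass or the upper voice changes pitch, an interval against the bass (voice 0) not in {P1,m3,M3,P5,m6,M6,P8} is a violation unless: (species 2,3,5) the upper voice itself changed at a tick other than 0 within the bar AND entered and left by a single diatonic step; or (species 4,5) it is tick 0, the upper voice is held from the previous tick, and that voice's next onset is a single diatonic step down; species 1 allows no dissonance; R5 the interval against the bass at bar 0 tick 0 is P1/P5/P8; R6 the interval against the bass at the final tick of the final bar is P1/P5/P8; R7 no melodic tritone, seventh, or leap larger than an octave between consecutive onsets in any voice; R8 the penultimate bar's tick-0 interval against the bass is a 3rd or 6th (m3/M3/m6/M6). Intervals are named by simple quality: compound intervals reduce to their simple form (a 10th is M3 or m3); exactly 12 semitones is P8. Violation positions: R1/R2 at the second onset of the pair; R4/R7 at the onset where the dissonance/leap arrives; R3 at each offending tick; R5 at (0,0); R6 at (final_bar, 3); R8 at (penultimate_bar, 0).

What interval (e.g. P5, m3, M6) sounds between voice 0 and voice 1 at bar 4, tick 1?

voice 0=D4 voice 1=F4 -> m3

m3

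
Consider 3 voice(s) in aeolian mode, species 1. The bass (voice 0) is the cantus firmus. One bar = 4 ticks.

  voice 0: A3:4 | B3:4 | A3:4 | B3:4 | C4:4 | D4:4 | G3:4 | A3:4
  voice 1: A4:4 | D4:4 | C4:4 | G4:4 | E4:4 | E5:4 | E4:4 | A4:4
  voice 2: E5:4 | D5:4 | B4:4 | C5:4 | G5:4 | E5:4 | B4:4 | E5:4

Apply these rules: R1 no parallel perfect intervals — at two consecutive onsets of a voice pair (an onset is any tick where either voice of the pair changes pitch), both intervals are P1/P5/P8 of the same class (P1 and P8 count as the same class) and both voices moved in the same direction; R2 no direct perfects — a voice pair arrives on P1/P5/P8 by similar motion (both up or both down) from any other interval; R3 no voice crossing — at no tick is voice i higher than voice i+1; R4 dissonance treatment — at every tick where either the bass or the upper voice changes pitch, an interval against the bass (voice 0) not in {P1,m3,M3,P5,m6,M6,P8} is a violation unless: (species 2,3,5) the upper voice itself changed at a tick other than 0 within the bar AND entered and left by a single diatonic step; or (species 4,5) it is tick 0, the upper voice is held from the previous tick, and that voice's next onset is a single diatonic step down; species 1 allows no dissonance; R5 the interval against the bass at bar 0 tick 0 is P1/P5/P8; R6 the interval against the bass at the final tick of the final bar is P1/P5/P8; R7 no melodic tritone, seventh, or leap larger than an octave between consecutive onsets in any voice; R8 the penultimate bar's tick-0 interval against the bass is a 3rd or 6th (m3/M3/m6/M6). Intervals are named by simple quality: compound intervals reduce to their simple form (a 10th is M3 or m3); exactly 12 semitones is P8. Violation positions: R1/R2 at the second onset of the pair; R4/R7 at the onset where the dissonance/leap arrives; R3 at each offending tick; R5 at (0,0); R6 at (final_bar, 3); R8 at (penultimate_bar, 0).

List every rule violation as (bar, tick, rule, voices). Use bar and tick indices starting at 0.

(1, 0, R2, (1, 2))
(2, 0, R4, (0, 2))
(3, 0, R4, (0, 2))
(4, 0, R2, (0, 2))
(5, 0, R4, (0, 1))
(5, 0, R4, (0, 2))
(6, 0, R2, (1, 2))
(7, 0, R1, (1, 2))
(7, 0, R2, (0, 1))
(7, 0, R2, (0, 2))

bar 0: v0=A3 v1=A4 v2=E5 downbeat P5
bar 1: v0=B3 v1=D4 v2=D5 downbeat m3
bar 2: v0=A3 v1=C4 v2=B4 downbeat M2
bar 3: v0=B3 v1=G4 v2=C5 downbeat m2
bar 4: v0=C4 v1=E4 v2=G5 downbeat P5
bar 5: v0=D4 v1=E5 v2=E5 downbeat M2
bar 6: v0=G3 v1=E4 v2=B4 downbeat M3
bar 7: v0=A3 v1=A4 v2=E5 downbeat P5
  -> R2 @ bar 1 tick 0 v(1, 2): A4/E5 P5 -> D4/D5 P8 similar
  -> R4 @ bar 2 tick 0 v(0, 2): A3/B4 M2 untreated
  -> R4 @ bar 3 tick 0 v(0, 2): B3/C5 m2 untreated
  -> R2 @ bar 4 tick 0 v(0, 2): B3/C5 m2 -> C4/G5 P5 similar
  -> R4 @ bar 5 tick 0 v(0, 1): D4/E5 M2 untreated
  -> R4 @ bar 5 tick 0 v(0, 2): D4/E5 M2 untreated
  -> R2 @ bar 6 tick 0 v(1, 2): E5/E5 P1 -> E4/B4 P5 similar
  -> R1 @ bar 7 tick 0 v(1, 2): E4/B4 P5 -> A4/E5 P5 similar
  -> R2 @ bar 7 tick 0 v(0, 1): G3/E4 M6 -> A3/A4 P8 similar
  -> R2 @ bar 7 tick 0 v(0, 2): G3/B4 M3 -> A3/E5 P5 similar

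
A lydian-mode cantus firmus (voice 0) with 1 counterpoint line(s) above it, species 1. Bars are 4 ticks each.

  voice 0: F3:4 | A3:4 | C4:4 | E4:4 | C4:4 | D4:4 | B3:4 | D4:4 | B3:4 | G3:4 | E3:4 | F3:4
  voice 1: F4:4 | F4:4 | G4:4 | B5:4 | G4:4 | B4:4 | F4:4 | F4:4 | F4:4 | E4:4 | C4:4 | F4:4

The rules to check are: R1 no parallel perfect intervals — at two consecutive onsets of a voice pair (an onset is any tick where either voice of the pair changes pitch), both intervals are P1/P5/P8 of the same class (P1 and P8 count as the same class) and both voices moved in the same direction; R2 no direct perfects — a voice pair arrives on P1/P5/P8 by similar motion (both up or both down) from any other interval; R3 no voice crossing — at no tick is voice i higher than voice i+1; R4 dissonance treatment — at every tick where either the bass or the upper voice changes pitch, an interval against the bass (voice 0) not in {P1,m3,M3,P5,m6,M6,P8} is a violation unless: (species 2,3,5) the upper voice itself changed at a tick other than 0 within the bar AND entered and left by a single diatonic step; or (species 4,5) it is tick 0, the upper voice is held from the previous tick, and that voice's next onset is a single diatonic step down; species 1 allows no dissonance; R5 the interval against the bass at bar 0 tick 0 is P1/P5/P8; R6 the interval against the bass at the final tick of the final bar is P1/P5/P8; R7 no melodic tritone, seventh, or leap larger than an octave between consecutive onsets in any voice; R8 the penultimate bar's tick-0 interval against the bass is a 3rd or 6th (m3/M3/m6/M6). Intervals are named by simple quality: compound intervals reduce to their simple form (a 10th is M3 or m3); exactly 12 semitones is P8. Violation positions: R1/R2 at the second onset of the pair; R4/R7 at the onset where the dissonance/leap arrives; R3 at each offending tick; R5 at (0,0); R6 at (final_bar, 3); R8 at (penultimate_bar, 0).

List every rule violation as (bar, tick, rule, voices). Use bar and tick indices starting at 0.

bar 0: v0=F3 v1=F4 downbeat P8
bar 1: v0=A3 v1=F4 downbeat m6
bar 2: v0=C4 v1=G4 downbeat P5
bar 3: v0=E4 v1=B5 downbeat P5
bar 4: v0=C4 v1=G4 downbeat P5
bar 5: v0=D4 v1=B4 downbeat M6
bar 6: v0=B3 v1=F4 downbeat TT
bar 7: v0=D4 v1=F4 downbeat m3
bar 8: v0=B3 v1=F4 downbeat TT
bar 9: v0=G3 v1=E4 downbeat M6
bar 10: v0=E3 v1=C4 downbeat m6
bar 11: v0=F3 v1=F4 downbeat P8
  -> R2 @ bar 2 tick 0 v(0, 1): A3/F4 m6 -> C4/G4 P5 similar
  -> R1 @ bar 3 tick 0 v(0, 1): C4/G4 P5 -> E4/B5 P5 similar
  -> R7 @ bar 3 tick 0 v(1,): G4->B5 leap 16st
  -> R1 @ bar 4 tick 0 v(0, 1): E4/B5 P5 -> C4/G4 P5 similar
  -> R7 @ bar 4 tick 0 v(1,): B5->G4 leap 16st
  -> R4 @ bar 6 tick 0 v(0, 1): B3/F4 TT untreated
  -> R7 @ bar 6 tick 0 v(1,): B4->F4 leap 6st
  -> R4 @ bar 8 tick 0 v(0, 1): B3/F4 TT untreated
  -> R2 @ bar 11 tick 0 v(0, 1): E3/C4 m6 -> F3/F4 P8 similar

(2, 0, R2, (0, 1))
(3, 0, R1, (0, 1))
(3, 0, R7, (1,))
(4, 0, R1, (0, 1))
(4, 0, R7, (1,))
(6, 0, R4, (0, 1))
(6, 0, R7, (1,))
(8, 0, R4, (0, 1))
(11, 0, R2, (0, 1))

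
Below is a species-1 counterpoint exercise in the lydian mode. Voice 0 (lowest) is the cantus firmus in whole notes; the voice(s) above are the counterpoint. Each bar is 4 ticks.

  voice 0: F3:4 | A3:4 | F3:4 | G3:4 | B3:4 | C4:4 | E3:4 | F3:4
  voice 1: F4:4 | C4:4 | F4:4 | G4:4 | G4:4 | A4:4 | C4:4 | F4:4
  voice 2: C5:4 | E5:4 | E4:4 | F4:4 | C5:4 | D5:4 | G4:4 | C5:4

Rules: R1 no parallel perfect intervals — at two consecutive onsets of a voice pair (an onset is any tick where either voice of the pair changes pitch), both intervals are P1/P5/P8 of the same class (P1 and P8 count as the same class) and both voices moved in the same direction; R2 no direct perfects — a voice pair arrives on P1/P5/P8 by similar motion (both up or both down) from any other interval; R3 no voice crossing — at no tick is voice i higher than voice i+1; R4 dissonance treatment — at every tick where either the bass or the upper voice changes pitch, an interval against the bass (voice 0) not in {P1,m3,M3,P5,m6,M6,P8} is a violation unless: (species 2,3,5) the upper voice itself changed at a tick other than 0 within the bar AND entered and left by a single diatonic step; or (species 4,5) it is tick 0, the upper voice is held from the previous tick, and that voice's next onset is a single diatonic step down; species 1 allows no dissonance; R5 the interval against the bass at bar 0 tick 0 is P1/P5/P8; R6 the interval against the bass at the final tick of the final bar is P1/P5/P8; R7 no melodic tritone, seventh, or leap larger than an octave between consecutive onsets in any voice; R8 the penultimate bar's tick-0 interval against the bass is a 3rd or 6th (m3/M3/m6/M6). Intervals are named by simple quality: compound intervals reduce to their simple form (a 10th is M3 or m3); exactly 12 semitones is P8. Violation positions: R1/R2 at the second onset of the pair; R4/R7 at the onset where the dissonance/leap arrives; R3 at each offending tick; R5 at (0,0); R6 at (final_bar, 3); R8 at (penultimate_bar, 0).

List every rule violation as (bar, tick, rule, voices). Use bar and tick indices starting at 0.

bar 0: v0=F3 v1=F4 v2=C5 downbeat P5
bar 1: v0=A3 v1=C4 v2=E5 downbeat P5
bar 2: v0=F3 v1=F4 v2=E4 downbeat M7
bar 3: v0=G3 v1=G4 v2=F4 downbeat m7
bar 4: v0=B3 v1=G4 v2=C5 downbeat m2
bar 5: v0=C4 v1=A4 v2=D5 downbeat M2
bar 6: v0=E3 v1=C4 v2=G4 downbeat m3
bar 7: v0=F3 v1=F4 v2=C5 downbeat P5
  -> R1 @ bar 1 tick 0 v(0, 2): F3/C5 P5 -> A3/E5 P5 similar
  -> R3 @ bar 2 tick 0 v(1, 2): F4 above E4
  -> R4 @ bar 2 tick 0 v(0, 2): F3/E4 M7 untreated
  -> R3 @ bar 2 tick 1 v(1, 2): F4 above E4
  -> R3 @ bar 2 tick 2 v(1, 2): F4 above E4
  -> R3 @ bar 2 tick 3 v(1, 2): F4 above E4
  -> R1 @ bar 3 tick 0 v(0, 1): F3/F4 P8 -> G3/G4 P8 similar
  -> R3 @ bar 3 tick 0 v(1, 2): G4 above F4
  -> R4 @ bar 3 tick 0 v(0, 2): G3/F4 m7 untreated
  -> R3 @ bar 3 tick 1 v(1, 2): G4 above F4
  -> R3 @ bar 3 tick 2 v(1, 2): G4 above F4
  -> R3 @ bar 3 tick 3 v(1, 2): G4 above F4
  -> R4 @ bar 4 tick 0 v(0, 2): B3/C5 m2 untreated
  -> R4 @ bar 5 tick 0 v(0, 2): C4/D5 M2 untreated
  -> R2 @ bar 6 tick 0 v(1, 2): A4/D5 P4 -> C4/G4 P5 similar
  -> R1 @ bar 7 tick 0 v(1, 2): C4/G4 P5 -> F4/C5 P5 similar
  -> R2 @ bar 7 tick 0 v(0, 1): E3/C4 m6 -> F3/F4 P8 similar
  -> R2 @ bar 7 tick 0 v(0, 2): E3/G4 m3 -> F3/C5 P5 similar

(1, 0, R1, (0, 2))
(2, 0, R3, (1, 2))
(2, 0, R4, (0, 2))
(2, 1, R3, (1, 2))
(2, 2, R3, (1, 2))
(2, 3, R3, (1, 2))
(3, 0, R1, (0, 1))
(3, 0, R3, (1, 2))
(3, 0, R4, (0, 2))
(3, 1, R3, (1, 2))
(3, 2, R3, (1, 2))
(3, 3, R3, (1, 2))
(4, 0, R4, (0, 2))
(5, 0, R4, (0, 2))
(6, 0, R2, (1, 2))
(7, 0, R1, (1, 2))
(7, 0, R2, (0, 1))
(7, 0, R2, (0, 2))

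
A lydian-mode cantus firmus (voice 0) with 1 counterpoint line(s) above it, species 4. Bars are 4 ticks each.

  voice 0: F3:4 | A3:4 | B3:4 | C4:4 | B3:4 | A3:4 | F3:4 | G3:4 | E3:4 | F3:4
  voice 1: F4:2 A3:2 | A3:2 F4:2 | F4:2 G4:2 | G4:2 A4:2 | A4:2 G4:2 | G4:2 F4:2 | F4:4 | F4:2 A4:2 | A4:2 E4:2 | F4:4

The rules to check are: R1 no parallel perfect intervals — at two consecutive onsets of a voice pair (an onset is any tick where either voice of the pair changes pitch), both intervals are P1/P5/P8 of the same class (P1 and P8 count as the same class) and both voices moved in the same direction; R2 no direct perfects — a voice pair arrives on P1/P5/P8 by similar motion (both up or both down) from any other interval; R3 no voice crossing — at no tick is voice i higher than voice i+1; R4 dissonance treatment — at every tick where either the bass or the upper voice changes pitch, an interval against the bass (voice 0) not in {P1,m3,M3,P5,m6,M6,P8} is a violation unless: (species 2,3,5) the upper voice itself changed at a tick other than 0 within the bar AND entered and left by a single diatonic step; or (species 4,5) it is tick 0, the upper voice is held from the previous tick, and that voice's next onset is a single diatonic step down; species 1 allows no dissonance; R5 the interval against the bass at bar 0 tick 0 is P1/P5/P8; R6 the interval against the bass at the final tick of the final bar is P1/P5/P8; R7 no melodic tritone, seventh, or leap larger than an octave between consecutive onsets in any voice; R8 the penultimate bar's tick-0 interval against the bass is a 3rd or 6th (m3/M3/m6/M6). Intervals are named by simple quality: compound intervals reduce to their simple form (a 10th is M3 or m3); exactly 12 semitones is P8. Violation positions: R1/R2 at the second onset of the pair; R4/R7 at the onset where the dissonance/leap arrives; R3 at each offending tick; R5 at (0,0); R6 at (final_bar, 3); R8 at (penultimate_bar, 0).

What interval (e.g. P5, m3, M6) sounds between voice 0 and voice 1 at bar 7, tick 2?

voice 0=G3 voice 1=A4 -> M2

M2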